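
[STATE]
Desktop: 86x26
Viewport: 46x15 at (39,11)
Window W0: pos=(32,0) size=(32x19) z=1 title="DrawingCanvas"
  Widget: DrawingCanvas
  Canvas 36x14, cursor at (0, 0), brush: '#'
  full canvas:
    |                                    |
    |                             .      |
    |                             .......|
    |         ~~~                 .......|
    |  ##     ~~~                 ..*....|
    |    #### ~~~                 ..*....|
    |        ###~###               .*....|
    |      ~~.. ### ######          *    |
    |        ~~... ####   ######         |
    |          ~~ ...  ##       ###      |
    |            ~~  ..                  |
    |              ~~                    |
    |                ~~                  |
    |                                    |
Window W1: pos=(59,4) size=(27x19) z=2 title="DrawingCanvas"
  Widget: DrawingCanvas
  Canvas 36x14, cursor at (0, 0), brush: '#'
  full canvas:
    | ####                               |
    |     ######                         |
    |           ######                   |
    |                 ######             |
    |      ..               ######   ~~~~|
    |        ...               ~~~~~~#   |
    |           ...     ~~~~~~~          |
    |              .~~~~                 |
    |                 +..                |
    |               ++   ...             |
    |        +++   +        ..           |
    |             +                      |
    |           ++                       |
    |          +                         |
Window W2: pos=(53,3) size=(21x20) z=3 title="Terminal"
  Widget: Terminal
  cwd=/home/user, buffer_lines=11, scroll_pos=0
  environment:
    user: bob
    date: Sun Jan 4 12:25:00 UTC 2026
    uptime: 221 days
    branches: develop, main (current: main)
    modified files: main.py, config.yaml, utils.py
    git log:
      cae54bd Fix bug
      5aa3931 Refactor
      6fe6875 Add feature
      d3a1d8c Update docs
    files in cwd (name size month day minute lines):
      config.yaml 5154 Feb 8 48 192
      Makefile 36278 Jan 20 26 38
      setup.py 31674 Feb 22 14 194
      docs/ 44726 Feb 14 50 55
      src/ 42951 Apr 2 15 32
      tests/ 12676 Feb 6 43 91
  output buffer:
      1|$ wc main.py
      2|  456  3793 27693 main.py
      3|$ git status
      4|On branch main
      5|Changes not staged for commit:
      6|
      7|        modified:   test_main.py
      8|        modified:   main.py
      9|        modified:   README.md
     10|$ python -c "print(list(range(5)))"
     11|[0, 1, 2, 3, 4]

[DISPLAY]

  ~~... ####  ┃                   ┃         ##
    ~~ ...  ##┃        modified:  ┃           
      ~~  ..  ┃        modified:  ┃     ~~~~~~
        ~~    ┃        modified:  ┃.~~~~      
          ~~  ┃$ python -c "print(┃   +..     
              ┃[0, 1, 2, 3, 4]    ┃ ++   ...  
              ┃$ █                ┃+        ..
━━━━━━━━━━━━━━┃                   ┃           
              ┃                   ┃           
              ┃                   ┃           
              ┃                   ┃           
              ┗━━━━━━━━━━━━━━━━━━━┛━━━━━━━━━━━
                                              
                                              
                                              


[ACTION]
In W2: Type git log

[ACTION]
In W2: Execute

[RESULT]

  ~~... ####  ┃        modified:  ┃         ##
    ~~ ...  ##┃        modified:  ┃           
      ~~  ..  ┃        modified:  ┃     ~~~~~~
        ~~    ┃$ python -c "print(┃.~~~~      
          ~~  ┃[0, 1, 2, 3, 4]    ┃   +..     
              ┃$ git log          ┃ ++   ...  
              ┃cae54bd Fix bug    ┃+        ..
━━━━━━━━━━━━━━┃5aa3931 Refactor   ┃           
              ┃6fe6875 Add feature┃           
              ┃d3a1d8c Update docs┃           
              ┃$ █                ┃           
              ┗━━━━━━━━━━━━━━━━━━━┛━━━━━━━━━━━
                                              
                                              
                                              


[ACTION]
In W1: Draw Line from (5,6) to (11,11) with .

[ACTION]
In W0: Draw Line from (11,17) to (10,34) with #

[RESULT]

  ~~... ####  ┃        modified:  ┃         ##
    ~~ ...  ##┃        modified:  ┃           
      ~~  ..  ┃        modified:  ┃     ~~~~~~
        ~~ ###┃$ python -c "print(┃.~~~~      
          ~~  ┃[0, 1, 2, 3, 4]    ┃   +..     
              ┃$ git log          ┃ ++   ...  
              ┃cae54bd Fix bug    ┃+        ..
━━━━━━━━━━━━━━┃5aa3931 Refactor   ┃           
              ┃6fe6875 Add feature┃           
              ┃d3a1d8c Update docs┃           
              ┃$ █                ┃           
              ┗━━━━━━━━━━━━━━━━━━━┛━━━━━━━━━━━
                                              
                                              
                                              


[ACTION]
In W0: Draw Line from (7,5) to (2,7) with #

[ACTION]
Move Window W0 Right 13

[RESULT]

      ┃       ┃        modified:  ┃         ##
      ┃       ┃        modified:  ┃           
      ┃       ┃        modified:  ┃     ~~~~~~
      ┃       ┃$ python -c "print(┃.~~~~      
      ┃       ┃[0, 1, 2, 3, 4]    ┃   +..     
      ┃       ┃$ git log          ┃ ++   ...  
      ┃       ┃cae54bd Fix bug    ┃+        ..
      ┗━━━━━━━┃5aa3931 Refactor   ┃           
              ┃6fe6875 Add feature┃           
              ┃d3a1d8c Update docs┃           
              ┃$ █                ┃           
              ┗━━━━━━━━━━━━━━━━━━━┛━━━━━━━━━━━
                                              
                                              
                                              


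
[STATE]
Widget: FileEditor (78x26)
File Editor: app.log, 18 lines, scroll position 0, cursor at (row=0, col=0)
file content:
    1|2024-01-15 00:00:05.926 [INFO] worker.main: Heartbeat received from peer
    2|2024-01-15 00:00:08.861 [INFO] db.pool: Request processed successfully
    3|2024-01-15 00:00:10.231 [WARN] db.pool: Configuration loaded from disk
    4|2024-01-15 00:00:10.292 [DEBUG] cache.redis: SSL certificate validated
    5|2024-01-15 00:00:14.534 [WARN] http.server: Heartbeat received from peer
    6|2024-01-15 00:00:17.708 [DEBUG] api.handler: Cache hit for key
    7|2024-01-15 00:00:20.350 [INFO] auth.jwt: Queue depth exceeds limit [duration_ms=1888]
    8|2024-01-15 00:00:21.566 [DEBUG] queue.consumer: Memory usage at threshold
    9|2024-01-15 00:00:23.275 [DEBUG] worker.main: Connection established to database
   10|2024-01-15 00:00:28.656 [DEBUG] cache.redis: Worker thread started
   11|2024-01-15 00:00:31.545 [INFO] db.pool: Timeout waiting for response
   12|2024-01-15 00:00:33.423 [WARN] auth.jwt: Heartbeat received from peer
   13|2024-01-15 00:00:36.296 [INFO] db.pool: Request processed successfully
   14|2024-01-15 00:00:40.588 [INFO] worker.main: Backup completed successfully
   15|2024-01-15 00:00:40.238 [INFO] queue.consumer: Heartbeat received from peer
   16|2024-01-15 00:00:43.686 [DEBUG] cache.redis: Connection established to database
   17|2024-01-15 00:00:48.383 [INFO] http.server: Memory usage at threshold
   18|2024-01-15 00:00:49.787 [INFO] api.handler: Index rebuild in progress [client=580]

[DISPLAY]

█024-01-15 00:00:05.926 [INFO] worker.main: Heartbeat received from peer     ▲
2024-01-15 00:00:08.861 [INFO] db.pool: Request processed successfully       █
2024-01-15 00:00:10.231 [WARN] db.pool: Configuration loaded from disk       ░
2024-01-15 00:00:10.292 [DEBUG] cache.redis: SSL certificate validated       ░
2024-01-15 00:00:14.534 [WARN] http.server: Heartbeat received from peer     ░
2024-01-15 00:00:17.708 [DEBUG] api.handler: Cache hit for key               ░
2024-01-15 00:00:20.350 [INFO] auth.jwt: Queue depth exceeds limit [duration_░
2024-01-15 00:00:21.566 [DEBUG] queue.consumer: Memory usage at threshold    ░
2024-01-15 00:00:23.275 [DEBUG] worker.main: Connection established to databa░
2024-01-15 00:00:28.656 [DEBUG] cache.redis: Worker thread started           ░
2024-01-15 00:00:31.545 [INFO] db.pool: Timeout waiting for response         ░
2024-01-15 00:00:33.423 [WARN] auth.jwt: Heartbeat received from peer        ░
2024-01-15 00:00:36.296 [INFO] db.pool: Request processed successfully       ░
2024-01-15 00:00:40.588 [INFO] worker.main: Backup completed successfully    ░
2024-01-15 00:00:40.238 [INFO] queue.consumer: Heartbeat received from peer  ░
2024-01-15 00:00:43.686 [DEBUG] cache.redis: Connection established to databa░
2024-01-15 00:00:48.383 [INFO] http.server: Memory usage at threshold        ░
2024-01-15 00:00:49.787 [INFO] api.handler: Index rebuild in progress [client░
                                                                             ░
                                                                             ░
                                                                             ░
                                                                             ░
                                                                             ░
                                                                             ░
                                                                             ░
                                                                             ▼


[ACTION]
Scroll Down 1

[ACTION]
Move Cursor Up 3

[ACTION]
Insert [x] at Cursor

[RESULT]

x█024-01-15 00:00:05.926 [INFO] worker.main: Heartbeat received from peer    ▲
2024-01-15 00:00:08.861 [INFO] db.pool: Request processed successfully       █
2024-01-15 00:00:10.231 [WARN] db.pool: Configuration loaded from disk       ░
2024-01-15 00:00:10.292 [DEBUG] cache.redis: SSL certificate validated       ░
2024-01-15 00:00:14.534 [WARN] http.server: Heartbeat received from peer     ░
2024-01-15 00:00:17.708 [DEBUG] api.handler: Cache hit for key               ░
2024-01-15 00:00:20.350 [INFO] auth.jwt: Queue depth exceeds limit [duration_░
2024-01-15 00:00:21.566 [DEBUG] queue.consumer: Memory usage at threshold    ░
2024-01-15 00:00:23.275 [DEBUG] worker.main: Connection established to databa░
2024-01-15 00:00:28.656 [DEBUG] cache.redis: Worker thread started           ░
2024-01-15 00:00:31.545 [INFO] db.pool: Timeout waiting for response         ░
2024-01-15 00:00:33.423 [WARN] auth.jwt: Heartbeat received from peer        ░
2024-01-15 00:00:36.296 [INFO] db.pool: Request processed successfully       ░
2024-01-15 00:00:40.588 [INFO] worker.main: Backup completed successfully    ░
2024-01-15 00:00:40.238 [INFO] queue.consumer: Heartbeat received from peer  ░
2024-01-15 00:00:43.686 [DEBUG] cache.redis: Connection established to databa░
2024-01-15 00:00:48.383 [INFO] http.server: Memory usage at threshold        ░
2024-01-15 00:00:49.787 [INFO] api.handler: Index rebuild in progress [client░
                                                                             ░
                                                                             ░
                                                                             ░
                                                                             ░
                                                                             ░
                                                                             ░
                                                                             ░
                                                                             ▼


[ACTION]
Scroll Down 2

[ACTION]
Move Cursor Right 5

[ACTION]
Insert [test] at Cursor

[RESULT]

x2024-test█1-15 00:00:05.926 [INFO] worker.main: Heartbeat received from peer▲
2024-01-15 00:00:08.861 [INFO] db.pool: Request processed successfully       █
2024-01-15 00:00:10.231 [WARN] db.pool: Configuration loaded from disk       ░
2024-01-15 00:00:10.292 [DEBUG] cache.redis: SSL certificate validated       ░
2024-01-15 00:00:14.534 [WARN] http.server: Heartbeat received from peer     ░
2024-01-15 00:00:17.708 [DEBUG] api.handler: Cache hit for key               ░
2024-01-15 00:00:20.350 [INFO] auth.jwt: Queue depth exceeds limit [duration_░
2024-01-15 00:00:21.566 [DEBUG] queue.consumer: Memory usage at threshold    ░
2024-01-15 00:00:23.275 [DEBUG] worker.main: Connection established to databa░
2024-01-15 00:00:28.656 [DEBUG] cache.redis: Worker thread started           ░
2024-01-15 00:00:31.545 [INFO] db.pool: Timeout waiting for response         ░
2024-01-15 00:00:33.423 [WARN] auth.jwt: Heartbeat received from peer        ░
2024-01-15 00:00:36.296 [INFO] db.pool: Request processed successfully       ░
2024-01-15 00:00:40.588 [INFO] worker.main: Backup completed successfully    ░
2024-01-15 00:00:40.238 [INFO] queue.consumer: Heartbeat received from peer  ░
2024-01-15 00:00:43.686 [DEBUG] cache.redis: Connection established to databa░
2024-01-15 00:00:48.383 [INFO] http.server: Memory usage at threshold        ░
2024-01-15 00:00:49.787 [INFO] api.handler: Index rebuild in progress [client░
                                                                             ░
                                                                             ░
                                                                             ░
                                                                             ░
                                                                             ░
                                                                             ░
                                                                             ░
                                                                             ▼


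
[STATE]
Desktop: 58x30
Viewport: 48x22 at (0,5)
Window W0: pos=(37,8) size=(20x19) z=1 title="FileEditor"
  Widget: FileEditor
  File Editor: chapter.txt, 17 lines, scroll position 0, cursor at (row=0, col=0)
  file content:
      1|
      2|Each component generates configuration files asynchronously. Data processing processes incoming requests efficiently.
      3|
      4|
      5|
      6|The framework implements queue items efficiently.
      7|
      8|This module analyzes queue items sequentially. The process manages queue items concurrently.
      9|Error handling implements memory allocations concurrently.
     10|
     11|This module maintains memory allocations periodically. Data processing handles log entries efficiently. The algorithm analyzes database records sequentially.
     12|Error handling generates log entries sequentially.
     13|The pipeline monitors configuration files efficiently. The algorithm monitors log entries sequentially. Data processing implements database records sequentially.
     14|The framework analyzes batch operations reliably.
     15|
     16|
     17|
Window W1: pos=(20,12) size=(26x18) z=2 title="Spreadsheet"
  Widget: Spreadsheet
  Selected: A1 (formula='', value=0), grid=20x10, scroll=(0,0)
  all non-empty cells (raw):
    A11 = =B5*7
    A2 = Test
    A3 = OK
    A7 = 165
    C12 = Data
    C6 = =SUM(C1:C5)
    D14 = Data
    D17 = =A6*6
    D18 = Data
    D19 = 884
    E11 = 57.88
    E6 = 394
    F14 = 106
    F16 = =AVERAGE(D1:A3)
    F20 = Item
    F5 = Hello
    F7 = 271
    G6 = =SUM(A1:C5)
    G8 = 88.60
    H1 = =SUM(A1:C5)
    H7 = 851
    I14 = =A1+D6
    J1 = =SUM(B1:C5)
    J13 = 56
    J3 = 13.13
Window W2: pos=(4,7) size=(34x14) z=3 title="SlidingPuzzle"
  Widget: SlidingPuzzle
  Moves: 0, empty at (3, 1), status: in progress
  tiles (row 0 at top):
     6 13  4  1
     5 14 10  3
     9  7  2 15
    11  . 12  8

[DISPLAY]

                                                
                                                
    ┏━━━━━━━━━━━━━━━━━━━━━━━━━━━━━━━━┓          
    ┃ SlidingPuzzle                  ┃━━━━━━━━━━
    ┠────────────────────────────────┨ FileEdito
    ┃┌────┬────┬────┬────┐           ┃──────────
    ┃│  6 │ 13 │  4 │  1 │           ┃█         
    ┃├────┼────┼────┼────┤           ┃━━━━━━━┓po
    ┃│  5 │ 14 │ 10 │  3 │           ┃       ┃  
    ┃├────┼────┼────┼────┤           ┃───────┨  
    ┃│  9 │  7 │  2 │ 15 │           ┃       ┃  
    ┃├────┼────┼────┼────┤           ┃      C┃ew
    ┃│ 11 │    │ 12 │  8 │           ┃-------┃  
    ┃└────┴────┴────┴────┘           ┃  0    ┃ul
    ┃Moves: 0                        ┃  0    ┃nd
    ┗━━━━━━━━━━━━━━━━━━━━━━━━━━━━━━━━┛  0    ┃  
                    ┃  4        0       0    ┃ul
                    ┃  5        0       0    ┃nd
                    ┃  6        0       0    ┃li
                    ┃  7      165       0    ┃ew
                    ┃  8        0       0    ┃  
                    ┃  9        0       0    ┃━━


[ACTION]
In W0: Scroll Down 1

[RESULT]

                                                
                                                
    ┏━━━━━━━━━━━━━━━━━━━━━━━━━━━━━━━━┓          
    ┃ SlidingPuzzle                  ┃━━━━━━━━━━
    ┠────────────────────────────────┨ FileEdito
    ┃┌────┬────┬────┬────┐           ┃──────────
    ┃│  6 │ 13 │  4 │  1 │           ┃Each compo
    ┃├────┼────┼────┼────┤           ┃━━━━━━━┓  
    ┃│  5 │ 14 │ 10 │  3 │           ┃       ┃  
    ┃├────┼────┼────┼────┤           ┃───────┨  
    ┃│  9 │  7 │  2 │ 15 │           ┃       ┃ew
    ┃├────┼────┼────┼────┤           ┃      C┃  
    ┃│ 11 │    │ 12 │  8 │           ┃-------┃ul
    ┃└────┴────┴────┴────┘           ┃  0    ┃nd
    ┃Moves: 0                        ┃  0    ┃  
    ┗━━━━━━━━━━━━━━━━━━━━━━━━━━━━━━━━┛  0    ┃ul
                    ┃  4        0       0    ┃nd
                    ┃  5        0       0    ┃li
                    ┃  6        0       0    ┃ew
                    ┃  7      165       0    ┃  
                    ┃  8        0       0    ┃  
                    ┃  9        0       0    ┃━━


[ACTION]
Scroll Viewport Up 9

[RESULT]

                                                
                                                
                                                
                                                
                                                
                                                
                                                
    ┏━━━━━━━━━━━━━━━━━━━━━━━━━━━━━━━━┓          
    ┃ SlidingPuzzle                  ┃━━━━━━━━━━
    ┠────────────────────────────────┨ FileEdito
    ┃┌────┬────┬────┬────┐           ┃──────────
    ┃│  6 │ 13 │  4 │  1 │           ┃Each compo
    ┃├────┼────┼────┼────┤           ┃━━━━━━━┓  
    ┃│  5 │ 14 │ 10 │  3 │           ┃       ┃  
    ┃├────┼────┼────┼────┤           ┃───────┨  
    ┃│  9 │  7 │  2 │ 15 │           ┃       ┃ew
    ┃├────┼────┼────┼────┤           ┃      C┃  
    ┃│ 11 │    │ 12 │  8 │           ┃-------┃ul
    ┃└────┴────┴────┴────┘           ┃  0    ┃nd
    ┃Moves: 0                        ┃  0    ┃  
    ┗━━━━━━━━━━━━━━━━━━━━━━━━━━━━━━━━┛  0    ┃ul
                    ┃  4        0       0    ┃nd


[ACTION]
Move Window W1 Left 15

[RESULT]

                                                
                                                
                                                
                                                
                                                
                                                
                                                
    ┏━━━━━━━━━━━━━━━━━━━━━━━━━━━━━━━━┓          
    ┃ SlidingPuzzle                  ┃━━━━━━━━━━
    ┠────────────────────────────────┨ FileEdito
    ┃┌────┬────┬────┬────┐           ┃──────────
    ┃│  6 │ 13 │  4 │  1 │           ┃Each compo
    ┃├────┼────┼────┼────┤           ┃          
    ┃│  5 │ 14 │ 10 │  3 │           ┃          
    ┃├────┼────┼────┼────┤           ┃          
    ┃│  9 │  7 │  2 │ 15 │           ┃The framew
    ┃├────┼────┼────┼────┤           ┃          
    ┃│ 11 │    │ 12 │  8 │           ┃This modul
    ┃└────┴────┴────┴────┘           ┃Error hand
    ┃Moves: 0                        ┃          
    ┗━━━━━━━━━━━━━━━━━━━━━━━━━━━━━━━━┛This modul
     ┃  4        0       0    ┃      ┃Error hand


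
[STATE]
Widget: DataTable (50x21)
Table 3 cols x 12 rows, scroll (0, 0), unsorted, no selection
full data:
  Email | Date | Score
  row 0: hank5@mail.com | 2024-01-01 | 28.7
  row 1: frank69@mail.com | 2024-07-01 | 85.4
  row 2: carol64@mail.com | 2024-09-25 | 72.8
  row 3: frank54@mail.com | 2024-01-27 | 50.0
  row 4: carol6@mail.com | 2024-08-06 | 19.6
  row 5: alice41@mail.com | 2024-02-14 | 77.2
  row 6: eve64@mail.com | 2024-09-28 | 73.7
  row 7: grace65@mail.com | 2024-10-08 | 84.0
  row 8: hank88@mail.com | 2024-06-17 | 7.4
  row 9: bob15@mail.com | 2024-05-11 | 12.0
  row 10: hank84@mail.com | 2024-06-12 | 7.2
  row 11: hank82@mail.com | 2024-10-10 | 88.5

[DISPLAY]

Email           │Date      │Score                 
────────────────┼──────────┼─────                 
hank5@mail.com  │2024-01-01│28.7                  
frank69@mail.com│2024-07-01│85.4                  
carol64@mail.com│2024-09-25│72.8                  
frank54@mail.com│2024-01-27│50.0                  
carol6@mail.com │2024-08-06│19.6                  
alice41@mail.com│2024-02-14│77.2                  
eve64@mail.com  │2024-09-28│73.7                  
grace65@mail.com│2024-10-08│84.0                  
hank88@mail.com │2024-06-17│7.4                   
bob15@mail.com  │2024-05-11│12.0                  
hank84@mail.com │2024-06-12│7.2                   
hank82@mail.com │2024-10-10│88.5                  
                                                  
                                                  
                                                  
                                                  
                                                  
                                                  
                                                  


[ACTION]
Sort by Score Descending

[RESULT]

Email           │Date      │Scor▼                 
────────────────┼──────────┼─────                 
hank82@mail.com │2024-10-10│88.5                  
frank69@mail.com│2024-07-01│85.4                  
grace65@mail.com│2024-10-08│84.0                  
alice41@mail.com│2024-02-14│77.2                  
eve64@mail.com  │2024-09-28│73.7                  
carol64@mail.com│2024-09-25│72.8                  
frank54@mail.com│2024-01-27│50.0                  
hank5@mail.com  │2024-01-01│28.7                  
carol6@mail.com │2024-08-06│19.6                  
bob15@mail.com  │2024-05-11│12.0                  
hank88@mail.com │2024-06-17│7.4                   
hank84@mail.com │2024-06-12│7.2                   
                                                  
                                                  
                                                  
                                                  
                                                  
                                                  
                                                  


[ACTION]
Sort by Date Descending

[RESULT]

Email           │Date     ▼│Score                 
────────────────┼──────────┼─────                 
hank82@mail.com │2024-10-10│88.5                  
grace65@mail.com│2024-10-08│84.0                  
eve64@mail.com  │2024-09-28│73.7                  
carol64@mail.com│2024-09-25│72.8                  
carol6@mail.com │2024-08-06│19.6                  
frank69@mail.com│2024-07-01│85.4                  
hank88@mail.com │2024-06-17│7.4                   
hank84@mail.com │2024-06-12│7.2                   
bob15@mail.com  │2024-05-11│12.0                  
alice41@mail.com│2024-02-14│77.2                  
frank54@mail.com│2024-01-27│50.0                  
hank5@mail.com  │2024-01-01│28.7                  
                                                  
                                                  
                                                  
                                                  
                                                  
                                                  
                                                  


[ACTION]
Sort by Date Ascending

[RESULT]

Email           │Date     ▲│Score                 
────────────────┼──────────┼─────                 
hank5@mail.com  │2024-01-01│28.7                  
frank54@mail.com│2024-01-27│50.0                  
alice41@mail.com│2024-02-14│77.2                  
bob15@mail.com  │2024-05-11│12.0                  
hank84@mail.com │2024-06-12│7.2                   
hank88@mail.com │2024-06-17│7.4                   
frank69@mail.com│2024-07-01│85.4                  
carol6@mail.com │2024-08-06│19.6                  
carol64@mail.com│2024-09-25│72.8                  
eve64@mail.com  │2024-09-28│73.7                  
grace65@mail.com│2024-10-08│84.0                  
hank82@mail.com │2024-10-10│88.5                  
                                                  
                                                  
                                                  
                                                  
                                                  
                                                  
                                                  


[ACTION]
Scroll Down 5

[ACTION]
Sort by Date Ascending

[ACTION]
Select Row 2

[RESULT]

Email           │Date     ▲│Score                 
────────────────┼──────────┼─────                 
hank5@mail.com  │2024-01-01│28.7                  
frank54@mail.com│2024-01-27│50.0                  
>lice41@mail.com│2024-02-14│77.2                  
bob15@mail.com  │2024-05-11│12.0                  
hank84@mail.com │2024-06-12│7.2                   
hank88@mail.com │2024-06-17│7.4                   
frank69@mail.com│2024-07-01│85.4                  
carol6@mail.com │2024-08-06│19.6                  
carol64@mail.com│2024-09-25│72.8                  
eve64@mail.com  │2024-09-28│73.7                  
grace65@mail.com│2024-10-08│84.0                  
hank82@mail.com │2024-10-10│88.5                  
                                                  
                                                  
                                                  
                                                  
                                                  
                                                  
                                                  


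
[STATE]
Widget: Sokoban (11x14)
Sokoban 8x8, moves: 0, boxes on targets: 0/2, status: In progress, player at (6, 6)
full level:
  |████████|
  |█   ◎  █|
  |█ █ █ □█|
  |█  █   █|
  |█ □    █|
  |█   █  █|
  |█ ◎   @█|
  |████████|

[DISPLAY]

████████   
█   ◎  █   
█ █ █ □█   
█  █   █   
█ □    █   
█   █  █   
█ ◎   @█   
████████   
Moves: 0  0
           
           
           
           
           


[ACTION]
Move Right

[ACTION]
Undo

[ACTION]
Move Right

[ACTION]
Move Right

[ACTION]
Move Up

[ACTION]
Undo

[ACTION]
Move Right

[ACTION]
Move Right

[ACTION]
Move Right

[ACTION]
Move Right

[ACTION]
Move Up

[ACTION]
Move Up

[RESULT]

████████   
█   ◎  █   
█ █ █ □█   
█  █   █   
█ □   @█   
█   █  █   
█ ◎    █   
████████   
Moves: 2  0
           
           
           
           
           


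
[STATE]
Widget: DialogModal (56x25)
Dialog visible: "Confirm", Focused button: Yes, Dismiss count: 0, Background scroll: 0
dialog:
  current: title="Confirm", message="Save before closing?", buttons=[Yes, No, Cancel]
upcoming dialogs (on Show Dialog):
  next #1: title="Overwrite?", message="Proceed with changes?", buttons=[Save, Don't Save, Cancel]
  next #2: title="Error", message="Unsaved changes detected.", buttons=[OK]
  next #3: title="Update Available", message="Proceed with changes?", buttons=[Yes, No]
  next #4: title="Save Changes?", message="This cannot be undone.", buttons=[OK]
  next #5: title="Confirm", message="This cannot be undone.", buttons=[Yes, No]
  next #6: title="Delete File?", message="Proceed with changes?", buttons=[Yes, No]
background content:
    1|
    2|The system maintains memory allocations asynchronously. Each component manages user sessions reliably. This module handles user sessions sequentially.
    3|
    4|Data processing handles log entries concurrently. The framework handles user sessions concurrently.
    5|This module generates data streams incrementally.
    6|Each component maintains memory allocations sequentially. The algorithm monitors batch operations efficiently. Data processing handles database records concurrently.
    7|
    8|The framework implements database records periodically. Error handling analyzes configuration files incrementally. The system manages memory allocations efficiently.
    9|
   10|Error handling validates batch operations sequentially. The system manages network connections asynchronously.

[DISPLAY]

                                                        
The system maintains memory allocations asynchronously. 
                                                        
Data processing handles log entries concurrently. The fr
This module generates data streams incrementally.       
Each component maintains memory allocations sequentially
                                                        
The framework implements database records periodically. 
                                                        
Error handling validates batch operations sequentially. 
                ┌──────────────────────┐                
                │       Confirm        │                
                │ Save before closing? │                
                │ [Yes]  No   Cancel   │                
                └──────────────────────┘                
                                                        
                                                        
                                                        
                                                        
                                                        
                                                        
                                                        
                                                        
                                                        
                                                        


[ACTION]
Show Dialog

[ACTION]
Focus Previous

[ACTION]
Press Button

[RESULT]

                                                        
The system maintains memory allocations asynchronously. 
                                                        
Data processing handles log entries concurrently. The fr
This module generates data streams incrementally.       
Each component maintains memory allocations sequentially
                                                        
The framework implements database records periodically. 
                                                        
Error handling validates batch operations sequentially. 
                                                        
                                                        
                                                        
                                                        
                                                        
                                                        
                                                        
                                                        
                                                        
                                                        
                                                        
                                                        
                                                        
                                                        
                                                        


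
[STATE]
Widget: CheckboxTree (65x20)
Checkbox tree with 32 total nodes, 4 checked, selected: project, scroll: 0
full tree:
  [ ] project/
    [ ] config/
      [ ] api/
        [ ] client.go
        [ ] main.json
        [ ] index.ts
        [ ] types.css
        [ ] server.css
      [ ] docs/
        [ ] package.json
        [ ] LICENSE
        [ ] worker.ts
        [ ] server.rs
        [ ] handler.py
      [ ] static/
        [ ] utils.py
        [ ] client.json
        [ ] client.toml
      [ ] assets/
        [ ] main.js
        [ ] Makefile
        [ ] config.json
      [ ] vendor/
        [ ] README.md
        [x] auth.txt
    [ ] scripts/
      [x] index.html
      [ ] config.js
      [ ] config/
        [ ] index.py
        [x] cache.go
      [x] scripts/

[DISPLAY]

>[-] project/                                                    
   [-] config/                                                   
     [ ] api/                                                    
       [ ] client.go                                             
       [ ] main.json                                             
       [ ] index.ts                                              
       [ ] types.css                                             
       [ ] server.css                                            
     [ ] docs/                                                   
       [ ] package.json                                          
       [ ] LICENSE                                               
       [ ] worker.ts                                             
       [ ] server.rs                                             
       [ ] handler.py                                            
     [ ] static/                                                 
       [ ] utils.py                                              
       [ ] client.json                                           
       [ ] client.toml                                           
     [ ] assets/                                                 
       [ ] main.js                                               


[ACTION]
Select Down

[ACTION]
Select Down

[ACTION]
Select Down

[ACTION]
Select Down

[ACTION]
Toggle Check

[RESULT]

 [-] project/                                                    
   [-] config/                                                   
     [-] api/                                                    
       [ ] client.go                                             
>      [x] main.json                                             
       [ ] index.ts                                              
       [ ] types.css                                             
       [ ] server.css                                            
     [ ] docs/                                                   
       [ ] package.json                                          
       [ ] LICENSE                                               
       [ ] worker.ts                                             
       [ ] server.rs                                             
       [ ] handler.py                                            
     [ ] static/                                                 
       [ ] utils.py                                              
       [ ] client.json                                           
       [ ] client.toml                                           
     [ ] assets/                                                 
       [ ] main.js                                               


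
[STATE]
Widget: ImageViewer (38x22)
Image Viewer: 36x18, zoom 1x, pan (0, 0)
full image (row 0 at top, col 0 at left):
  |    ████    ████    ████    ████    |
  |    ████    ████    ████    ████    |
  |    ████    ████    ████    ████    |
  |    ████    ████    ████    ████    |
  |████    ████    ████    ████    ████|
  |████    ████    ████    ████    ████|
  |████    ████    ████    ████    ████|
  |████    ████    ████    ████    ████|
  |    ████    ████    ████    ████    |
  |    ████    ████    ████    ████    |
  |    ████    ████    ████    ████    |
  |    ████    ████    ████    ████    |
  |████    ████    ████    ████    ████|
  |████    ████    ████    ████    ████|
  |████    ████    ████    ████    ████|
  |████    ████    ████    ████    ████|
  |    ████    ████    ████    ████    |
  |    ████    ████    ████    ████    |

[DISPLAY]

    ████    ████    ████    ████      
    ████    ████    ████    ████      
    ████    ████    ████    ████      
    ████    ████    ████    ████      
████    ████    ████    ████    ████  
████    ████    ████    ████    ████  
████    ████    ████    ████    ████  
████    ████    ████    ████    ████  
    ████    ████    ████    ████      
    ████    ████    ████    ████      
    ████    ████    ████    ████      
    ████    ████    ████    ████      
████    ████    ████    ████    ████  
████    ████    ████    ████    ████  
████    ████    ████    ████    ████  
████    ████    ████    ████    ████  
    ████    ████    ████    ████      
    ████    ████    ████    ████      
                                      
                                      
                                      
                                      


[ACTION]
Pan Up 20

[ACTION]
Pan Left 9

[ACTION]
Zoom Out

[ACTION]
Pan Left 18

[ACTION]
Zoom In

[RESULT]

        ████████        ████████      
        ████████        ████████      
        ████████        ████████      
        ████████        ████████      
        ████████        ████████      
        ████████        ████████      
        ████████        ████████      
        ████████        ████████      
████████        ████████        ██████
████████        ████████        ██████
████████        ████████        ██████
████████        ████████        ██████
████████        ████████        ██████
████████        ████████        ██████
████████        ████████        ██████
████████        ████████        ██████
        ████████        ████████      
        ████████        ████████      
        ████████        ████████      
        ████████        ████████      
        ████████        ████████      
        ████████        ████████      


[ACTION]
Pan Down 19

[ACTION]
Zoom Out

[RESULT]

                                      
                                      
                                      
                                      
                                      
                                      
                                      
                                      
                                      
                                      
                                      
                                      
                                      
                                      
                                      
                                      
                                      
                                      
                                      
                                      
                                      
                                      
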